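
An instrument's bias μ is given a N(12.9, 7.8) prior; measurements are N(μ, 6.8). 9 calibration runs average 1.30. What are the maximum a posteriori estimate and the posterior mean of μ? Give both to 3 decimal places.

Posterior for μ is Normal. Precision-weighted mean: (1/7.8·12.9 + 9/6.8·1.30) / (1/7.8 + 9/6.8) = 2.324.
A Normal posterior is symmetric, so mode = mean.

MAP = 2.324; posterior mean = 2.324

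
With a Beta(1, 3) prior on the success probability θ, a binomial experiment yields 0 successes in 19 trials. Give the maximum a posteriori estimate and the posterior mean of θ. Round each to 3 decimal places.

Posterior: Beta(1+0, 3+19) = Beta(1, 22).
Since α = 1 ≤ 1 and β > 1, the Beta density is monotone decreasing on [0,1]; the mode is at 0.
Mean = 1/(1+22) = 0.043.

MAP = 0.000, posterior mean = 0.043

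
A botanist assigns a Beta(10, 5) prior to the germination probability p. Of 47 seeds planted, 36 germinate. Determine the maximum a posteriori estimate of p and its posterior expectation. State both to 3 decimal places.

MAP: 0.750. Posterior mean: 0.742.

Posterior: Beta(10+36, 5+11) = Beta(46, 16).
Mode = (46−1)/(46+16−2) = 45/60 = 0.750.
Mean = 46/(46+16) = 46/62 = 0.742.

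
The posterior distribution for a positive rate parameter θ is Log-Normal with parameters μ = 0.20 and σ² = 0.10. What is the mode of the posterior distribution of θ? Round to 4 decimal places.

Mode = exp(μ − σ²) = exp(0.10) = 1.1052.
Mean = exp(μ + σ²/2) = exp(0.250) = 1.2840.
This is the posterior mode — the MAP estimate.

1.1052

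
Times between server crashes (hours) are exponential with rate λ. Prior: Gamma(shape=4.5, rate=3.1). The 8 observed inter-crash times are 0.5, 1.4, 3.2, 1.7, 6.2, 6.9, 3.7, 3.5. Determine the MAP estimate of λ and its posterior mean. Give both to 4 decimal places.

Σ times = 27.1. Posterior: Gamma(shape = 4.5+8 = 12.5, rate = 3.1+27.1 = 30.2).
Mode = (α−1)/β = 11.5/30.2 = 0.3808.
Mean = α/β = 12.5/30.2 = 0.4139.
Right-skewed posterior ⇒ mode < mean.

MAP: 0.3808. Posterior mean: 0.4139.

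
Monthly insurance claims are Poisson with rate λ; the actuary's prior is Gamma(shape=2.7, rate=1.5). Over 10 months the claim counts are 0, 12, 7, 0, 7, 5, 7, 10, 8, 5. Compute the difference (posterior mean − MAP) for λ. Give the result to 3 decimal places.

Σ counts = 61. Posterior: Gamma(shape = 2.7+61 = 63.7, rate = 1.5+10 = 11.5).
Mode = (α−1)/β = 62.7/11.5 = 5.452.
Mean = α/β = 63.7/11.5 = 5.539.
Difference = 5.539 − 5.452 = 0.087.
The mean is pulled above the mode by the posterior's right skew.

0.087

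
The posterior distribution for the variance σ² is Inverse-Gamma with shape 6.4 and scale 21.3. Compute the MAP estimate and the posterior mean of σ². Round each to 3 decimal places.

Mode = β/(α+1) = 21.3/7.4 = 2.878.
Mean = β/(α−1) = 21.3/5.4 = 3.944.
Right-skewed posterior ⇒ mode < mean.

MAP estimate = 2.878, posterior mean = 3.944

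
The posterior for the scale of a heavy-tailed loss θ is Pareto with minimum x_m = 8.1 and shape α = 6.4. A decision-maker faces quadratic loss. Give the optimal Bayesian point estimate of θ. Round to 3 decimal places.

9.600

The Pareto density is strictly decreasing on [x_m, ∞), so the mode is x_m = 8.100.
Mean = α·x_m/(α−1) = 6.4·8.1/5.4 = 9.600.
Quadratic loss ⇒ the optimal estimator is the posterior mean.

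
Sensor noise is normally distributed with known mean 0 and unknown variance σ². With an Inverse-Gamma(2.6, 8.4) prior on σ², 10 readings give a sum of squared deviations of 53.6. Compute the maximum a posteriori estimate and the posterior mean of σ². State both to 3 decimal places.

Posterior: Inverse-Gamma(shape = 2.6+10/2 = 7.6, scale = 8.4+53.6/2 = 35.2).
Mode = β/(α+1) = 35.2/8.6 = 4.093.
Mean = β/(α−1) = 35.2/6.6 = 5.333.

σ²_MAP = 4.093, E[σ²|data] = 5.333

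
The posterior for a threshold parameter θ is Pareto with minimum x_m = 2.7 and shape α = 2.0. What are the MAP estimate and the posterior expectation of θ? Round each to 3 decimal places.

The Pareto density is strictly decreasing on [x_m, ∞), so the mode is x_m = 2.700.
Mean = α·x_m/(α−1) = 2.0·2.7/1.0 = 5.400.
The mean is pulled above the mode by the posterior's right skew.

θ_MAP = 2.700, E[θ|data] = 5.400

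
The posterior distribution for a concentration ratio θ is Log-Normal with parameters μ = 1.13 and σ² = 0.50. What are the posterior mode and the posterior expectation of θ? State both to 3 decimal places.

Mode = exp(μ − σ²) = exp(0.63) = 1.878.
Mean = exp(μ + σ²/2) = exp(1.380) = 3.975.

MAP = 1.878, posterior mean = 3.975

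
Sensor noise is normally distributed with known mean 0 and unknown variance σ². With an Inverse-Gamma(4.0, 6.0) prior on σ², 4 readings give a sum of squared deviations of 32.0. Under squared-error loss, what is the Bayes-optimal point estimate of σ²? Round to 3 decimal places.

4.400

Posterior: Inverse-Gamma(shape = 4.0+4/2 = 6.0, scale = 6.0+32.0/2 = 22.0).
Mode = β/(α+1) = 22.0/7.0 = 3.143.
Mean = β/(α−1) = 22.0/5.0 = 4.400.
Squared-error loss ⇒ the optimal estimator is the posterior mean.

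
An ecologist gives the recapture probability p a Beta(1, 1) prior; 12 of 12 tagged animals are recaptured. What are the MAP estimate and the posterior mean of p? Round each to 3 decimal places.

Posterior: Beta(1+12, 1+0) = Beta(13, 1).
Since β = 1 ≤ 1 and α > 1, the Beta density is monotone increasing on [0,1]; the mode is at 1.
Mean = 13/(13+1) = 0.929.

MAP: 1.000. Posterior mean: 0.929.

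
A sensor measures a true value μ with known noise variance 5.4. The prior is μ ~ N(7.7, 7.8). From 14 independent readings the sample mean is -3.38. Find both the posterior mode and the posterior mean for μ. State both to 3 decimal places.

Posterior for μ is Normal. Precision-weighted mean: (1/7.8·7.7 + 14/5.4·-3.38) / (1/7.8 + 14/5.4) = -2.858.
A Normal posterior is symmetric, so mode = mean.

MAP = -2.858; posterior mean = -2.858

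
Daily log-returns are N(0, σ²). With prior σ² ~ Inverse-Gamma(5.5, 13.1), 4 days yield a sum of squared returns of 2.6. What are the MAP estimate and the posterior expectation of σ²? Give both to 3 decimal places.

Posterior: Inverse-Gamma(shape = 5.5+4/2 = 7.5, scale = 13.1+2.6/2 = 14.4).
Mode = β/(α+1) = 14.4/8.5 = 1.694.
Mean = β/(α−1) = 14.4/6.5 = 2.215.
The mean is pulled above the mode by the posterior's right skew.

MAP estimate = 1.694, posterior expectation = 2.215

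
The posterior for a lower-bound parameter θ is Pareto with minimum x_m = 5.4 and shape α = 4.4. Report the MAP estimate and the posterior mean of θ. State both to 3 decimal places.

The Pareto density is strictly decreasing on [x_m, ∞), so the mode is x_m = 5.400.
Mean = α·x_m/(α−1) = 4.4·5.4/3.4 = 6.988.

MAP = 5.400, posterior mean = 6.988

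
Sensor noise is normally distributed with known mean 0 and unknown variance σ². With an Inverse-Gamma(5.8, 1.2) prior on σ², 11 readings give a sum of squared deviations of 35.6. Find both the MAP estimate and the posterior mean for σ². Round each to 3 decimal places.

Posterior: Inverse-Gamma(shape = 5.8+11/2 = 11.3, scale = 1.2+35.6/2 = 19.0).
Mode = β/(α+1) = 19.0/12.3 = 1.545.
Mean = β/(α−1) = 19.0/10.3 = 1.845.

σ²_MAP = 1.545, E[σ²|data] = 1.845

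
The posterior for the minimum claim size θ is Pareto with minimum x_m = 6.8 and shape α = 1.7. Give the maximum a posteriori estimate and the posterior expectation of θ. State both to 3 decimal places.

The Pareto density is strictly decreasing on [x_m, ∞), so the mode is x_m = 6.800.
Mean = α·x_m/(α−1) = 1.7·6.8/0.7 = 16.514.

θ_MAP = 6.800, E[θ|data] = 16.514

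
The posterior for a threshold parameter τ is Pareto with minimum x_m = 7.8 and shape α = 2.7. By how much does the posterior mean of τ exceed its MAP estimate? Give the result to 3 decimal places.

The Pareto density is strictly decreasing on [x_m, ∞), so the mode is x_m = 7.800.
Mean = α·x_m/(α−1) = 2.7·7.8/1.7 = 12.388.
Difference = 12.388 − 7.800 = 4.588.

4.588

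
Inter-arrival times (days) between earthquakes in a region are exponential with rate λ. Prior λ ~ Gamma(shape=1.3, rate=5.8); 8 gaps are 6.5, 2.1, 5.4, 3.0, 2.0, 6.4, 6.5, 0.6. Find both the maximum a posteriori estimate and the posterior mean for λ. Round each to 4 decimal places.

λ_MAP = 0.2167, E[λ|data] = 0.2428

Σ times = 32.5. Posterior: Gamma(shape = 1.3+8 = 9.3, rate = 5.8+32.5 = 38.3).
Mode = (α−1)/β = 8.3/38.3 = 0.2167.
Mean = α/β = 9.3/38.3 = 0.2428.
Right-skewed posterior ⇒ mode < mean.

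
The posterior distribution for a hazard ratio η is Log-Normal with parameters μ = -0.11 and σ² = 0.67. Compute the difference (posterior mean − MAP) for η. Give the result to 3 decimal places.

0.794

Mode = exp(μ − σ²) = exp(-0.78) = 0.458.
Mean = exp(μ + σ²/2) = exp(0.225) = 1.252.
Difference = 1.252 − 0.458 = 0.794.
The posterior is right-skewed, so the mean exceeds the mode.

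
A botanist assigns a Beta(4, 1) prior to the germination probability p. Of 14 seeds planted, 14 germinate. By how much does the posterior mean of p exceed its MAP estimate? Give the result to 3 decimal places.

Posterior: Beta(4+14, 1+0) = Beta(18, 1).
Since β = 1 ≤ 1 and α > 1, the Beta density is monotone increasing on [0,1]; the mode is at 1.
Mean = 18/(18+1) = 0.947.
Difference = 0.947 − 1.000 = -0.053.
The mean is pulled below the mode by the posterior's left skew.

-0.053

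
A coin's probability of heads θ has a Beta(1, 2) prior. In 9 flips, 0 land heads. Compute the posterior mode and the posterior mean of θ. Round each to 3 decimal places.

Posterior: Beta(1+0, 2+9) = Beta(1, 11).
Since α = 1 ≤ 1 and β > 1, the Beta density is monotone decreasing on [0,1]; the mode is at 0.
Mean = 1/(1+11) = 0.083.
The mean is pulled above the mode by the posterior's right skew.

MAP = 0.000; posterior mean = 0.083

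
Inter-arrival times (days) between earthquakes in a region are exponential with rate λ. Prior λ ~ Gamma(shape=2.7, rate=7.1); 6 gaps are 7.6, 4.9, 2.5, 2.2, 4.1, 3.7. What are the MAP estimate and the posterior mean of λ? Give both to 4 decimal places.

MAP estimate = 0.2399, posterior mean = 0.2710

Σ times = 25.0. Posterior: Gamma(shape = 2.7+6 = 8.7, rate = 7.1+25.0 = 32.1).
Mode = (α−1)/β = 7.7/32.1 = 0.2399.
Mean = α/β = 8.7/32.1 = 0.2710.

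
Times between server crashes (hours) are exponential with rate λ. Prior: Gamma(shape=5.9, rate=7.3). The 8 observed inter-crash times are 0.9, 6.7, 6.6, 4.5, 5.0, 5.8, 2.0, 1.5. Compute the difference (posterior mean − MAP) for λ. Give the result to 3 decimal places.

0.025

Σ times = 33.0. Posterior: Gamma(shape = 5.9+8 = 13.9, rate = 7.3+33.0 = 40.3).
Mode = (α−1)/β = 12.9/40.3 = 0.320.
Mean = α/β = 13.9/40.3 = 0.345.
Difference = 0.345 − 0.320 = 0.025.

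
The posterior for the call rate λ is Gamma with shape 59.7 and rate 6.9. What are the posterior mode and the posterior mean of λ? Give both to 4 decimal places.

Mode = (α−1)/β = 58.7/6.9 = 8.5072.
Mean = α/β = 59.7/6.9 = 8.6522.

MAP: 8.5072. Posterior mean: 8.6522.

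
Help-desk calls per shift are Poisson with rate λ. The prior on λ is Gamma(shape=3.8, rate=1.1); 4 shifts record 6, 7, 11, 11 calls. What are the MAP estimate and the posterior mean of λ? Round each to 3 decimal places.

MAP: 7.412. Posterior mean: 7.608.

Σ counts = 35. Posterior: Gamma(shape = 3.8+35 = 38.8, rate = 1.1+4 = 5.1).
Mode = (α−1)/β = 37.8/5.1 = 7.412.
Mean = α/β = 38.8/5.1 = 7.608.
The posterior is right-skewed, so the mean exceeds the mode.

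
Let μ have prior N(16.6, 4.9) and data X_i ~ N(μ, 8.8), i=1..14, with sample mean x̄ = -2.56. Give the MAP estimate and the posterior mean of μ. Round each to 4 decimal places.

MAP estimate = -0.3816, posterior mean = -0.3816

Posterior for μ is Normal. Precision-weighted mean: (1/4.9·16.6 + 14/8.8·-2.56) / (1/4.9 + 14/8.8) = -0.3816.
A Normal posterior is symmetric, so mode = mean.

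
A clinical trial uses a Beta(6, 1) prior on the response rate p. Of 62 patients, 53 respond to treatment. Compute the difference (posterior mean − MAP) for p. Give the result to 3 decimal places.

Posterior: Beta(6+53, 1+9) = Beta(59, 10).
Mode = (59−1)/(59+10−2) = 58/67 = 0.866.
Mean = 59/(59+10) = 59/69 = 0.855.
Difference = 0.855 − 0.866 = -0.011.
The mean is pulled below the mode by the posterior's left skew.

-0.011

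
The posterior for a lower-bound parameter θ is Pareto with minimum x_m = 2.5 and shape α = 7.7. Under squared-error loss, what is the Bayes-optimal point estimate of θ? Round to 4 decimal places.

The Pareto density is strictly decreasing on [x_m, ∞), so the mode is x_m = 2.5000.
Mean = α·x_m/(α−1) = 7.7·2.5/6.7 = 2.8731.
Squared-error loss ⇒ the optimal estimator is the posterior mean.

2.8731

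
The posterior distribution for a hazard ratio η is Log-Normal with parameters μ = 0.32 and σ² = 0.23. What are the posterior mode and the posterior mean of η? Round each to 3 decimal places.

Mode = exp(μ − σ²) = exp(0.09) = 1.094.
Mean = exp(μ + σ²/2) = exp(0.435) = 1.545.
The posterior is right-skewed, so the mean exceeds the mode.

MAP = 1.094; posterior mean = 1.545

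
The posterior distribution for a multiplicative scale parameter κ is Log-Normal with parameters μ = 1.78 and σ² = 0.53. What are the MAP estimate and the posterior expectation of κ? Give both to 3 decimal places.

Mode = exp(μ − σ²) = exp(1.25) = 3.490.
Mean = exp(μ + σ²/2) = exp(2.045) = 7.729.
Right-skewed posterior ⇒ mode < mean.

κ_MAP = 3.490, E[κ|data] = 7.729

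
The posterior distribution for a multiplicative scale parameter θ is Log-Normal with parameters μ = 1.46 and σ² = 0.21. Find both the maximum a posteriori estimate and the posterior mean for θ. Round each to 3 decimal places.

MAP = 3.490; posterior mean = 4.783

Mode = exp(μ − σ²) = exp(1.25) = 3.490.
Mean = exp(μ + σ²/2) = exp(1.565) = 4.783.
Right-skewed posterior ⇒ mode < mean.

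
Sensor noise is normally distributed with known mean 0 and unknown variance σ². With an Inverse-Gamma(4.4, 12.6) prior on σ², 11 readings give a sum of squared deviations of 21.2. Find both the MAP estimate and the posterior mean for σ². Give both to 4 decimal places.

MAP = 2.1284; posterior mean = 2.6067

Posterior: Inverse-Gamma(shape = 4.4+11/2 = 9.9, scale = 12.6+21.2/2 = 23.2).
Mode = β/(α+1) = 23.2/10.9 = 2.1284.
Mean = β/(α−1) = 23.2/8.9 = 2.6067.
The mean is pulled above the mode by the posterior's right skew.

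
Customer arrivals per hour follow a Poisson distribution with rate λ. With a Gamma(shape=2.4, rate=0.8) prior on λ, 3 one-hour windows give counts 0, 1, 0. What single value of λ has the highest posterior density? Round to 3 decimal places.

Σ counts = 1. Posterior: Gamma(shape = 2.4+1 = 3.4, rate = 0.8+3 = 3.8).
Mode = (α−1)/β = 2.4/3.8 = 0.632.
Mean = α/β = 3.4/3.8 = 0.895.
This is the posterior mode — the MAP estimate.

0.632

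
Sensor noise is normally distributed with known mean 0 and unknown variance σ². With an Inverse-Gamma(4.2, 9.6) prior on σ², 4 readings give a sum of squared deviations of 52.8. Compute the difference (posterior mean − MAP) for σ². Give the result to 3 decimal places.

Posterior: Inverse-Gamma(shape = 4.2+4/2 = 6.2, scale = 9.6+52.8/2 = 36.0).
Mode = β/(α+1) = 36.0/7.2 = 5.000.
Mean = β/(α−1) = 36.0/5.2 = 6.923.
Difference = 6.923 − 5.000 = 1.923.

1.923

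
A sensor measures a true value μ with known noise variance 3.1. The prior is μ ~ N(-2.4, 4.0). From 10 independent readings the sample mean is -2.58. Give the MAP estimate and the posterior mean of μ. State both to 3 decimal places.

Posterior for μ is Normal. Precision-weighted mean: (1/4.0·-2.4 + 10/3.1·-2.58) / (1/4.0 + 10/3.1) = -2.567.
A Normal posterior is symmetric, so mode = mean.

MAP = -2.567, posterior mean = -2.567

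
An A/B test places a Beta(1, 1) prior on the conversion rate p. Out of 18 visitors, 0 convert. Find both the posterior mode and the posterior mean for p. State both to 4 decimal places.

posterior mode = 0.0000, posterior mean = 0.0500

Posterior: Beta(1+0, 1+18) = Beta(1, 19).
Since α = 1 ≤ 1 and β > 1, the Beta density is monotone decreasing on [0,1]; the mode is at 0.
Mean = 1/(1+19) = 0.0500.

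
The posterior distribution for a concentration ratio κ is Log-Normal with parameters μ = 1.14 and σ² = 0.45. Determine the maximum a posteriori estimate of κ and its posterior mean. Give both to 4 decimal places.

κ_MAP = 1.9937, E[κ|data] = 3.9157

Mode = exp(μ − σ²) = exp(0.69) = 1.9937.
Mean = exp(μ + σ²/2) = exp(1.365) = 3.9157.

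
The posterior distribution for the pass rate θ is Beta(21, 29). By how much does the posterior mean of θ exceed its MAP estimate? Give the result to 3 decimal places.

0.003

Mode = (21−1)/(21+29−2) = 20/48 = 0.417.
Mean = 21/(21+29) = 21/50 = 0.420.
Difference = 0.420 − 0.417 = 0.003.
The posterior is right-skewed, so the mean exceeds the mode.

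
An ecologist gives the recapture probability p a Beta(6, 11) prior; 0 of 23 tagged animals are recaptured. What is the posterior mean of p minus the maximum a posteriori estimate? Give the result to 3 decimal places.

Posterior: Beta(6+0, 11+23) = Beta(6, 34).
Mode = (6−1)/(6+34−2) = 5/38 = 0.132.
Mean = 6/(6+34) = 6/40 = 0.150.
Difference = 0.150 − 0.132 = 0.018.
The posterior is right-skewed, so the mean exceeds the mode.

0.018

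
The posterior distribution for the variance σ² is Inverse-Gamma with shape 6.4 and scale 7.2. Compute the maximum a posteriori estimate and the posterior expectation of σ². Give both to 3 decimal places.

Mode = β/(α+1) = 7.2/7.4 = 0.973.
Mean = β/(α−1) = 7.2/5.4 = 1.333.
Right-skewed posterior ⇒ mode < mean.

MAP = 0.973; posterior mean = 1.333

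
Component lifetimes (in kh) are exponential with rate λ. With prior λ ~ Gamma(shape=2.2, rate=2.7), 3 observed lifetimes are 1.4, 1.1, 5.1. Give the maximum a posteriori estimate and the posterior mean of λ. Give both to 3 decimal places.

maximum a posteriori estimate = 0.408, posterior mean = 0.505

Σ times = 7.6. Posterior: Gamma(shape = 2.2+3 = 5.2, rate = 2.7+7.6 = 10.3).
Mode = (α−1)/β = 4.2/10.3 = 0.408.
Mean = α/β = 5.2/10.3 = 0.505.
Right-skewed posterior ⇒ mode < mean.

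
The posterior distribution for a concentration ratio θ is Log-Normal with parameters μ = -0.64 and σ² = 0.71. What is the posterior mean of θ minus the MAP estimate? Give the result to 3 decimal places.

Mode = exp(μ − σ²) = exp(-1.35) = 0.259.
Mean = exp(μ + σ²/2) = exp(-0.285) = 0.752.
Difference = 0.752 − 0.259 = 0.493.
The posterior is right-skewed, so the mean exceeds the mode.

0.493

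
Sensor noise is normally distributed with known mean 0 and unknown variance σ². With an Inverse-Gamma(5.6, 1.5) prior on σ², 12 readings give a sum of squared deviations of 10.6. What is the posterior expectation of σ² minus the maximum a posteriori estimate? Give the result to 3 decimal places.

0.102

Posterior: Inverse-Gamma(shape = 5.6+12/2 = 11.6, scale = 1.5+10.6/2 = 6.8).
Mode = β/(α+1) = 6.8/12.6 = 0.540.
Mean = β/(α−1) = 6.8/10.6 = 0.642.
Difference = 0.642 − 0.540 = 0.102.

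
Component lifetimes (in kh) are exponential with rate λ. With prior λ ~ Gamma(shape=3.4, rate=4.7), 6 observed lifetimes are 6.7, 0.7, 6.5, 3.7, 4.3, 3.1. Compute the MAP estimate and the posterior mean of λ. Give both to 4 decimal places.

MAP = 0.2828; posterior mean = 0.3165

Σ times = 25.0. Posterior: Gamma(shape = 3.4+6 = 9.4, rate = 4.7+25.0 = 29.7).
Mode = (α−1)/β = 8.4/29.7 = 0.2828.
Mean = α/β = 9.4/29.7 = 0.3165.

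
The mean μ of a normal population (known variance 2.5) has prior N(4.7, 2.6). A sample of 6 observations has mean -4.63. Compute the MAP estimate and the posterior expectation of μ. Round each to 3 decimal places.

Posterior for μ is Normal. Precision-weighted mean: (1/2.6·4.7 + 6/2.5·-4.63) / (1/2.6 + 6/2.5) = -3.341.
A Normal posterior is symmetric, so mode = mean.

MAP = -3.341, posterior mean = -3.341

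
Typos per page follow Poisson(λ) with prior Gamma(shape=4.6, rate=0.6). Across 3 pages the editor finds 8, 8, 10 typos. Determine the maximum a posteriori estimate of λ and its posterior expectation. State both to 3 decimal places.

Σ counts = 26. Posterior: Gamma(shape = 4.6+26 = 30.6, rate = 0.6+3 = 3.6).
Mode = (α−1)/β = 29.6/3.6 = 8.222.
Mean = α/β = 30.6/3.6 = 8.500.
The posterior is right-skewed, so the mean exceeds the mode.

MAP: 8.222. Posterior mean: 8.500.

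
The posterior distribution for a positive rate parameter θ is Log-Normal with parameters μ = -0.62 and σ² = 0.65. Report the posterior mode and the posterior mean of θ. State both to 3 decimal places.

MAP: 0.281. Posterior mean: 0.745.

Mode = exp(μ − σ²) = exp(-1.27) = 0.281.
Mean = exp(μ + σ²/2) = exp(-0.295) = 0.745.
Mean > mode: the posterior has a right tail.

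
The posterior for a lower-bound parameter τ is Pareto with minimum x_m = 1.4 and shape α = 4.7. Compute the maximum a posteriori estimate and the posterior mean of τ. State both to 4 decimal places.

τ_MAP = 1.4000, E[τ|data] = 1.7784

The Pareto density is strictly decreasing on [x_m, ∞), so the mode is x_m = 1.4000.
Mean = α·x_m/(α−1) = 4.7·1.4/3.7 = 1.7784.
Mean > mode: the posterior has a right tail.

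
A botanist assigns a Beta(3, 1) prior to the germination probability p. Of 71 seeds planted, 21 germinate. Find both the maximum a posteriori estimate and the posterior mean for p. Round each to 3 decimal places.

Posterior: Beta(3+21, 1+50) = Beta(24, 51).
Mode = (24−1)/(24+51−2) = 23/73 = 0.315.
Mean = 24/(24+51) = 24/75 = 0.320.
The mean is pulled above the mode by the posterior's right skew.

p_MAP = 0.315, E[p|data] = 0.320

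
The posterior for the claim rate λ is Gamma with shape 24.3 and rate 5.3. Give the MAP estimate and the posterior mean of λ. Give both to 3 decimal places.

Mode = (α−1)/β = 23.3/5.3 = 4.396.
Mean = α/β = 24.3/5.3 = 4.585.
Mean > mode: the posterior has a right tail.

MAP estimate = 4.396, posterior mean = 4.585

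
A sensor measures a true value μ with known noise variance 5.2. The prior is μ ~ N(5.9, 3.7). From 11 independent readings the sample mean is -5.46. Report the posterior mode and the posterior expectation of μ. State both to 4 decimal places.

MAP = -4.1730; posterior mean = -4.1730

Posterior for μ is Normal. Precision-weighted mean: (1/3.7·5.9 + 11/5.2·-5.46) / (1/3.7 + 11/5.2) = -4.1730.
A Normal posterior is symmetric, so mode = mean.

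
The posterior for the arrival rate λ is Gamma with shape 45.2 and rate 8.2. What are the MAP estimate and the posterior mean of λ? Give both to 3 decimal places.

λ_MAP = 5.390, E[λ|data] = 5.512

Mode = (α−1)/β = 44.2/8.2 = 5.390.
Mean = α/β = 45.2/8.2 = 5.512.
The mean is pulled above the mode by the posterior's right skew.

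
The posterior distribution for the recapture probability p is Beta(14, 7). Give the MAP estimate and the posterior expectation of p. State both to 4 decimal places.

MAP = 0.6842, posterior mean = 0.6667

Mode = (14−1)/(14+7−2) = 13/19 = 0.6842.
Mean = 14/(14+7) = 14/21 = 0.6667.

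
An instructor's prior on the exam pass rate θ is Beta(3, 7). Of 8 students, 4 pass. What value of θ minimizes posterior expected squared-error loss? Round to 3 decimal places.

Posterior: Beta(3+4, 7+4) = Beta(7, 11).
Mode = (7−1)/(7+11−2) = 6/16 = 0.375.
Mean = 7/(7+11) = 7/18 = 0.389.
Squared-error loss ⇒ the optimal estimator is the posterior mean.

0.389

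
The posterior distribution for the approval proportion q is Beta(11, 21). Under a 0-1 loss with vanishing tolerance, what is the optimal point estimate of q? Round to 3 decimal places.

0.333

Mode = (11−1)/(11+21−2) = 10/30 = 0.333.
Mean = 11/(11+21) = 11/32 = 0.344.
This is the posterior mode — the MAP estimate.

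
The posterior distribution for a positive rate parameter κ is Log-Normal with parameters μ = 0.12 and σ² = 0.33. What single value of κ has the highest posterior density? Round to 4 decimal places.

Mode = exp(μ − σ²) = exp(-0.21) = 0.8106.
Mean = exp(μ + σ²/2) = exp(0.285) = 1.3298.
This is the posterior mode — the MAP estimate.

0.8106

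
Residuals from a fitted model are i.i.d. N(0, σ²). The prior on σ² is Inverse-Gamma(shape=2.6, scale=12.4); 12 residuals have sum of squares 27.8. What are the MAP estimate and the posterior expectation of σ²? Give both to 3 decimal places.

MAP = 2.740, posterior mean = 3.461

Posterior: Inverse-Gamma(shape = 2.6+12/2 = 8.6, scale = 12.4+27.8/2 = 26.3).
Mode = β/(α+1) = 26.3/9.6 = 2.740.
Mean = β/(α−1) = 26.3/7.6 = 3.461.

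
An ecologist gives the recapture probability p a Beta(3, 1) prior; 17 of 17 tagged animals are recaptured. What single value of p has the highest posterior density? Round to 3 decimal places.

Posterior: Beta(3+17, 1+0) = Beta(20, 1).
Since β = 1 ≤ 1 and α > 1, the Beta density is monotone increasing on [0,1]; the mode is at 1.
Mean = 20/(20+1) = 0.952.
This is the posterior mode — the MAP estimate.

1.000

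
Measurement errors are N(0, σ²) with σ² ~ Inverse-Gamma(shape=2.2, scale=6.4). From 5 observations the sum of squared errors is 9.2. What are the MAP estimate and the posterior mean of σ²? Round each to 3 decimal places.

Posterior: Inverse-Gamma(shape = 2.2+5/2 = 4.7, scale = 6.4+9.2/2 = 11.0).
Mode = β/(α+1) = 11.0/5.7 = 1.930.
Mean = β/(α−1) = 11.0/3.7 = 2.973.
Right-skewed posterior ⇒ mode < mean.

MAP = 1.930; posterior mean = 2.973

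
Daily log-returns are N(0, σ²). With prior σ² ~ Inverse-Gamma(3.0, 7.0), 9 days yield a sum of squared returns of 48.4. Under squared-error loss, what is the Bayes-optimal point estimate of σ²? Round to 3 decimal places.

Posterior: Inverse-Gamma(shape = 3.0+9/2 = 7.5, scale = 7.0+48.4/2 = 31.2).
Mode = β/(α+1) = 31.2/8.5 = 3.671.
Mean = β/(α−1) = 31.2/6.5 = 4.800.
Squared-error loss ⇒ the optimal estimator is the posterior mean.

4.800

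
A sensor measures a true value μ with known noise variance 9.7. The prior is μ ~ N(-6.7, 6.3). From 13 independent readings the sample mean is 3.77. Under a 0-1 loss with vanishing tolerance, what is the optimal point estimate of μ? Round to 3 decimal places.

Posterior for μ is Normal. Precision-weighted mean: (1/6.3·-6.7 + 13/9.7·3.77) / (1/6.3 + 13/9.7) = 2.661.
A Normal posterior is symmetric, so mode = mean.
This is the posterior mode — the MAP estimate.

2.661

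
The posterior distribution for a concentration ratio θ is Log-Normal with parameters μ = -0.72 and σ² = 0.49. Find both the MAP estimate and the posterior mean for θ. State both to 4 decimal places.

MAP estimate = 0.2982, posterior mean = 0.6219

Mode = exp(μ − σ²) = exp(-1.21) = 0.2982.
Mean = exp(μ + σ²/2) = exp(-0.475) = 0.6219.
Mean > mode: the posterior has a right tail.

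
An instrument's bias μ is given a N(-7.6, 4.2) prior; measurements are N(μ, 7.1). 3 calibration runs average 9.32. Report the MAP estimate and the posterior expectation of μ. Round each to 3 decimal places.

Posterior for μ is Normal. Precision-weighted mean: (1/4.2·-7.6 + 3/7.1·9.32) / (1/4.2 + 3/7.1) = 3.222.
A Normal posterior is symmetric, so mode = mean.

MAP = 3.222; posterior mean = 3.222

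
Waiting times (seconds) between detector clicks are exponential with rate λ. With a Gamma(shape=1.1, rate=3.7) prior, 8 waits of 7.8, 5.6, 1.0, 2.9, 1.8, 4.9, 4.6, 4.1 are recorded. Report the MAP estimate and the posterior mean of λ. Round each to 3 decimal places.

Σ times = 32.7. Posterior: Gamma(shape = 1.1+8 = 9.1, rate = 3.7+32.7 = 36.4).
Mode = (α−1)/β = 8.1/36.4 = 0.223.
Mean = α/β = 9.1/36.4 = 0.250.
Right-skewed posterior ⇒ mode < mean.

MAP = 0.223; posterior mean = 0.250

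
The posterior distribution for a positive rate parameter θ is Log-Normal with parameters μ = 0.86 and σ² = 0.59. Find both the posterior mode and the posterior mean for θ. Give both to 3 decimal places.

Mode = exp(μ − σ²) = exp(0.27) = 1.310.
Mean = exp(μ + σ²/2) = exp(1.155) = 3.174.
Right-skewed posterior ⇒ mode < mean.

θ_MAP = 1.310, E[θ|data] = 3.174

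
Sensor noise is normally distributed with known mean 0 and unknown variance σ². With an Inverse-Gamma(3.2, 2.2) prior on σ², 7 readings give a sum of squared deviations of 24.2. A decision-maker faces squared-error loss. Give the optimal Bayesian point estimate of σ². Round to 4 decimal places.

Posterior: Inverse-Gamma(shape = 3.2+7/2 = 6.7, scale = 2.2+24.2/2 = 14.3).
Mode = β/(α+1) = 14.3/7.7 = 1.8571.
Mean = β/(α−1) = 14.3/5.7 = 2.5088.
Squared-error loss ⇒ the optimal estimator is the posterior mean.

2.5088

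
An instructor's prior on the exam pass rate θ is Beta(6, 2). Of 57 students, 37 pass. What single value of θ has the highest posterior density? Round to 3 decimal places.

0.667

Posterior: Beta(6+37, 2+20) = Beta(43, 22).
Mode = (43−1)/(43+22−2) = 42/63 = 0.667.
Mean = 43/(43+22) = 43/65 = 0.662.
This is the posterior mode — the MAP estimate.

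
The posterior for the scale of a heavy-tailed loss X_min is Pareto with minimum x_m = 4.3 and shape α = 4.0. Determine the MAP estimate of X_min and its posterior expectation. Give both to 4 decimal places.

The Pareto density is strictly decreasing on [x_m, ∞), so the mode is x_m = 4.3000.
Mean = α·x_m/(α−1) = 4.0·4.3/3.0 = 5.7333.
Mean > mode: the posterior has a right tail.

MAP = 4.3000, posterior mean = 5.7333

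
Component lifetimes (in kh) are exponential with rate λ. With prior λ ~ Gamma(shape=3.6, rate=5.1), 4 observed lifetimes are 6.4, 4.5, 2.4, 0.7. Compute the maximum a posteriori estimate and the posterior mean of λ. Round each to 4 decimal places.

MAP: 0.3455. Posterior mean: 0.3979.

Σ times = 14.0. Posterior: Gamma(shape = 3.6+4 = 7.6, rate = 5.1+14.0 = 19.1).
Mode = (α−1)/β = 6.6/19.1 = 0.3455.
Mean = α/β = 7.6/19.1 = 0.3979.
Right-skewed posterior ⇒ mode < mean.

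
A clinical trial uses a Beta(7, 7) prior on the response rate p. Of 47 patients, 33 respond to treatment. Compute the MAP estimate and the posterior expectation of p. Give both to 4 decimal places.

Posterior: Beta(7+33, 7+14) = Beta(40, 21).
Mode = (40−1)/(40+21−2) = 39/59 = 0.6610.
Mean = 40/(40+21) = 40/61 = 0.6557.

p_MAP = 0.6610, E[p|data] = 0.6557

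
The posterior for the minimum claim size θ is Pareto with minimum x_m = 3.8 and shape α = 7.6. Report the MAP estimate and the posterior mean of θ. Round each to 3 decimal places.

MAP: 3.800. Posterior mean: 4.376.

The Pareto density is strictly decreasing on [x_m, ∞), so the mode is x_m = 3.800.
Mean = α·x_m/(α−1) = 7.6·3.8/6.6 = 4.376.
The mean is pulled above the mode by the posterior's right skew.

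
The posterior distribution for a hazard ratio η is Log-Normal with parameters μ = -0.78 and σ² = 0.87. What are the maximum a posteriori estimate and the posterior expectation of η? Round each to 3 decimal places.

maximum a posteriori estimate = 0.192, posterior expectation = 0.708

Mode = exp(μ − σ²) = exp(-1.65) = 0.192.
Mean = exp(μ + σ²/2) = exp(-0.345) = 0.708.
Right-skewed posterior ⇒ mode < mean.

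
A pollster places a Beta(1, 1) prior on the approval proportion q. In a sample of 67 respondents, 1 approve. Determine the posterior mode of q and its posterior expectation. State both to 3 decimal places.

Posterior: Beta(1+1, 1+66) = Beta(2, 67).
Mode = (2−1)/(2+67−2) = 1/67 = 0.015.
With a flat prior the MAP equals the MLE, 1/67.
Mean = 2/(2+67) = 2/69 = 0.029.
Mean > mode: the posterior has a right tail.

posterior mode = 0.015, posterior expectation = 0.029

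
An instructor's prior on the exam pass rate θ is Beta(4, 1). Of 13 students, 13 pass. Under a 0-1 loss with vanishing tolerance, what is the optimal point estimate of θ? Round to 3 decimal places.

Posterior: Beta(4+13, 1+0) = Beta(17, 1).
Since β = 1 ≤ 1 and α > 1, the Beta density is monotone increasing on [0,1]; the mode is at 1.
Mean = 17/(17+1) = 0.944.
This is the posterior mode — the MAP estimate.

1.000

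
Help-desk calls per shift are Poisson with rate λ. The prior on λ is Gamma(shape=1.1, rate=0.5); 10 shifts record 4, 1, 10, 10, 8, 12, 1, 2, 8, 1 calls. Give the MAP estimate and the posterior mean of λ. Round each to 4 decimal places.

λ_MAP = 5.4381, E[λ|data] = 5.5333

Σ counts = 57. Posterior: Gamma(shape = 1.1+57 = 58.1, rate = 0.5+10 = 10.5).
Mode = (α−1)/β = 57.1/10.5 = 5.4381.
Mean = α/β = 58.1/10.5 = 5.5333.
Right-skewed posterior ⇒ mode < mean.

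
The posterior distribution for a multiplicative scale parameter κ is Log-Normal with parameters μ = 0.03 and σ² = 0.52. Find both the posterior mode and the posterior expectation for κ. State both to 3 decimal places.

MAP = 0.613, posterior mean = 1.336

Mode = exp(μ − σ²) = exp(-0.49) = 0.613.
Mean = exp(μ + σ²/2) = exp(0.290) = 1.336.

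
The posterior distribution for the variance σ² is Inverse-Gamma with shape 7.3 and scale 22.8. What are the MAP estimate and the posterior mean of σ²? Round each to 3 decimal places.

MAP estimate = 2.747, posterior mean = 3.619

Mode = β/(α+1) = 22.8/8.3 = 2.747.
Mean = β/(α−1) = 22.8/6.3 = 3.619.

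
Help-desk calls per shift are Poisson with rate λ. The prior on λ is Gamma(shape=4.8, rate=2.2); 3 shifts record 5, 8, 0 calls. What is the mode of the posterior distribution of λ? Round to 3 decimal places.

Σ counts = 13. Posterior: Gamma(shape = 4.8+13 = 17.8, rate = 2.2+3 = 5.2).
Mode = (α−1)/β = 16.8/5.2 = 3.231.
Mean = α/β = 17.8/5.2 = 3.423.
This is the posterior mode — the MAP estimate.

3.231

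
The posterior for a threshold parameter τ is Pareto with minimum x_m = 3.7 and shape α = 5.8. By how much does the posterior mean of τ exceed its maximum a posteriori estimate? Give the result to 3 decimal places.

The Pareto density is strictly decreasing on [x_m, ∞), so the mode is x_m = 3.700.
Mean = α·x_m/(α−1) = 5.8·3.7/4.8 = 4.471.
Difference = 4.471 − 3.700 = 0.771.
The posterior is right-skewed, so the mean exceeds the mode.

0.771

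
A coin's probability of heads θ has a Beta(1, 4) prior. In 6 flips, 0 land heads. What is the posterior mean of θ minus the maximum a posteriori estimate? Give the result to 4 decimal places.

0.0909

Posterior: Beta(1+0, 4+6) = Beta(1, 10).
Since α = 1 ≤ 1 and β > 1, the Beta density is monotone decreasing on [0,1]; the mode is at 0.
Mean = 1/(1+10) = 0.0909.
Difference = 0.0909 − 0.0000 = 0.0909.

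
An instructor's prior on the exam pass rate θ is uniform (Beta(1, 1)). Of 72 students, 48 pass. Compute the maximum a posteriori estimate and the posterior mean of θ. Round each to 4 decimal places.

Posterior: Beta(1+48, 1+24) = Beta(49, 25).
Mode = (49−1)/(49+25−2) = 48/72 = 0.6667.
With a flat prior the MAP equals the MLE, 48/72.
Mean = 49/(49+25) = 49/74 = 0.6622.

MAP = 0.6667, posterior mean = 0.6622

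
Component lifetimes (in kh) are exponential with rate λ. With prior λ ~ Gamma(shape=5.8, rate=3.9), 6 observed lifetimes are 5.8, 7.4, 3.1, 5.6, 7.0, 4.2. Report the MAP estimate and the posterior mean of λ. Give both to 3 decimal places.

MAP = 0.292, posterior mean = 0.319

Σ times = 33.1. Posterior: Gamma(shape = 5.8+6 = 11.8, rate = 3.9+33.1 = 37.0).
Mode = (α−1)/β = 10.8/37.0 = 0.292.
Mean = α/β = 11.8/37.0 = 0.319.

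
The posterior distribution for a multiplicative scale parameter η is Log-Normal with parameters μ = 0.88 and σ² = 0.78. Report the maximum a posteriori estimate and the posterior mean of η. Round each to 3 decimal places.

MAP = 1.105; posterior mean = 3.561

Mode = exp(μ − σ²) = exp(0.10) = 1.105.
Mean = exp(μ + σ²/2) = exp(1.270) = 3.561.
Right-skewed posterior ⇒ mode < mean.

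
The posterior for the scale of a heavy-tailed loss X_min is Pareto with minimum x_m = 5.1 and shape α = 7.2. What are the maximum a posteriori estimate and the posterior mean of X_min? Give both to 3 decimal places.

MAP = 5.100; posterior mean = 5.923

The Pareto density is strictly decreasing on [x_m, ∞), so the mode is x_m = 5.100.
Mean = α·x_m/(α−1) = 7.2·5.1/6.2 = 5.923.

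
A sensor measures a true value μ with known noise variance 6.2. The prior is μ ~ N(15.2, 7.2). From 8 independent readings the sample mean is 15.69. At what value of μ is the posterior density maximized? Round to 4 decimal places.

Posterior for μ is Normal. Precision-weighted mean: (1/7.2·15.2 + 8/6.2·15.69) / (1/7.2 + 8/6.2) = 15.6424.
A Normal posterior is symmetric, so mode = mean.
This is the posterior mode — the MAP estimate.

15.6424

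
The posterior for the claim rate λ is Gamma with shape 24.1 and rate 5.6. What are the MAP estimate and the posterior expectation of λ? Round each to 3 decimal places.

Mode = (α−1)/β = 23.1/5.6 = 4.125.
Mean = α/β = 24.1/5.6 = 4.304.

λ_MAP = 4.125, E[λ|data] = 4.304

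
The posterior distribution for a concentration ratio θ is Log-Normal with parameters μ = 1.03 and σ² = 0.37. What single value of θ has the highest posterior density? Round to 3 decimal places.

1.935

Mode = exp(μ − σ²) = exp(0.66) = 1.935.
Mean = exp(μ + σ²/2) = exp(1.215) = 3.370.
This is the posterior mode — the MAP estimate.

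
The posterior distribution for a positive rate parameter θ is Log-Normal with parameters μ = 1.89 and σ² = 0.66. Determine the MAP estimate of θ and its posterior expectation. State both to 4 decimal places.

Mode = exp(μ − σ²) = exp(1.23) = 3.4212.
Mean = exp(μ + σ²/2) = exp(2.220) = 9.2073.

θ_MAP = 3.4212, E[θ|data] = 9.2073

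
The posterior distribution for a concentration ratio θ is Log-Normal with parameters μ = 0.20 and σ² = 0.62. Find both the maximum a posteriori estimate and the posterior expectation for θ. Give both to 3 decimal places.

MAP: 0.657. Posterior mean: 1.665.

Mode = exp(μ − σ²) = exp(-0.42) = 0.657.
Mean = exp(μ + σ²/2) = exp(0.510) = 1.665.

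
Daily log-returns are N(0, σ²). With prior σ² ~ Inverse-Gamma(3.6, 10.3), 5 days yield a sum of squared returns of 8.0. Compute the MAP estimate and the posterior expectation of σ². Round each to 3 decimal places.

MAP: 2.014. Posterior mean: 2.804.

Posterior: Inverse-Gamma(shape = 3.6+5/2 = 6.1, scale = 10.3+8.0/2 = 14.3).
Mode = β/(α+1) = 14.3/7.1 = 2.014.
Mean = β/(α−1) = 14.3/5.1 = 2.804.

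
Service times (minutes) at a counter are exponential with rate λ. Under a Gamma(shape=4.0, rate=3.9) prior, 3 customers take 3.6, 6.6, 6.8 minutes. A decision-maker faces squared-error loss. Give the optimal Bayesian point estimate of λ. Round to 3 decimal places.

0.335

Σ times = 17.0. Posterior: Gamma(shape = 4.0+3 = 7.0, rate = 3.9+17.0 = 20.9).
Mode = (α−1)/β = 6.0/20.9 = 0.287.
Mean = α/β = 7.0/20.9 = 0.335.
Squared-error loss ⇒ the optimal estimator is the posterior mean.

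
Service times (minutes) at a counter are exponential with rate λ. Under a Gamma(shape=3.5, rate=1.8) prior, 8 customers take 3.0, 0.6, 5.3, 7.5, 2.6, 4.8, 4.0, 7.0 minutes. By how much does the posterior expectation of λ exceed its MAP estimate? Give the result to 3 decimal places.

Σ times = 34.8. Posterior: Gamma(shape = 3.5+8 = 11.5, rate = 1.8+34.8 = 36.6).
Mode = (α−1)/β = 10.5/36.6 = 0.287.
Mean = α/β = 11.5/36.6 = 0.314.
Difference = 0.314 − 0.287 = 0.027.

0.027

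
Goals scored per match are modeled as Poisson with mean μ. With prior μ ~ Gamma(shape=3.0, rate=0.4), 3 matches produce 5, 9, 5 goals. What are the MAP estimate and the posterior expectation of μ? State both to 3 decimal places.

Σ counts = 19. Posterior: Gamma(shape = 3.0+19 = 22.0, rate = 0.4+3 = 3.4).
Mode = (α−1)/β = 21.0/3.4 = 6.176.
Mean = α/β = 22.0/3.4 = 6.471.
Right-skewed posterior ⇒ mode < mean.

MAP: 6.176. Posterior mean: 6.471.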